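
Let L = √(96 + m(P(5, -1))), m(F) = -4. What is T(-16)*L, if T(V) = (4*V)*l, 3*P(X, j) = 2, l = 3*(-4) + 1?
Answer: 1408*√23 ≈ 6752.5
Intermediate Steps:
l = -11 (l = -12 + 1 = -11)
P(X, j) = ⅔ (P(X, j) = (⅓)*2 = ⅔)
T(V) = -44*V (T(V) = (4*V)*(-11) = -44*V)
L = 2*√23 (L = √(96 - 4) = √92 = 2*√23 ≈ 9.5917)
T(-16)*L = (-44*(-16))*(2*√23) = 704*(2*√23) = 1408*√23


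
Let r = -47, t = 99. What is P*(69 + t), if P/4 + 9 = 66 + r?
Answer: 6720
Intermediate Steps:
P = 40 (P = -36 + 4*(66 - 47) = -36 + 4*19 = -36 + 76 = 40)
P*(69 + t) = 40*(69 + 99) = 40*168 = 6720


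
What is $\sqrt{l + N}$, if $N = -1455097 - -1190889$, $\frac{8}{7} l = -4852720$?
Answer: $i \sqrt{4510338} \approx 2123.8 i$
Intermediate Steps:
$l = -4246130$ ($l = \frac{7}{8} \left(-4852720\right) = -4246130$)
$N = -264208$ ($N = -1455097 + 1190889 = -264208$)
$\sqrt{l + N} = \sqrt{-4246130 - 264208} = \sqrt{-4510338} = i \sqrt{4510338}$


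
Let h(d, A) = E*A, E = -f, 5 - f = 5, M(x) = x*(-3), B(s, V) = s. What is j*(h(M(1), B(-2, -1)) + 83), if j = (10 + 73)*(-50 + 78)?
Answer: 192892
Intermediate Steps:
M(x) = -3*x
f = 0 (f = 5 - 1*5 = 5 - 5 = 0)
E = 0 (E = -1*0 = 0)
h(d, A) = 0 (h(d, A) = 0*A = 0)
j = 2324 (j = 83*28 = 2324)
j*(h(M(1), B(-2, -1)) + 83) = 2324*(0 + 83) = 2324*83 = 192892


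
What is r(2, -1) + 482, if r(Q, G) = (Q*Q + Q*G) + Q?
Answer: 486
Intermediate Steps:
r(Q, G) = Q + Q² + G*Q (r(Q, G) = (Q² + G*Q) + Q = Q + Q² + G*Q)
r(2, -1) + 482 = 2*(1 - 1 + 2) + 482 = 2*2 + 482 = 4 + 482 = 486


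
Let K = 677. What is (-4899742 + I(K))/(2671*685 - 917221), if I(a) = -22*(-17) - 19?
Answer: -1633129/304138 ≈ -5.3697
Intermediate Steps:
I(a) = 355 (I(a) = 374 - 19 = 355)
(-4899742 + I(K))/(2671*685 - 917221) = (-4899742 + 355)/(2671*685 - 917221) = -4899387/(1829635 - 917221) = -4899387/912414 = -4899387*1/912414 = -1633129/304138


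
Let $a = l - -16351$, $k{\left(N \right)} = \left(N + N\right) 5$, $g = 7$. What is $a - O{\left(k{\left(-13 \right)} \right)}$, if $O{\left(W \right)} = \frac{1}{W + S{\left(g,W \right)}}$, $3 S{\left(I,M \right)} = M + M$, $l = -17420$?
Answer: $- \frac{694847}{650} \approx -1069.0$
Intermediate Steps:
$k{\left(N \right)} = 10 N$ ($k{\left(N \right)} = 2 N 5 = 10 N$)
$S{\left(I,M \right)} = \frac{2 M}{3}$ ($S{\left(I,M \right)} = \frac{M + M}{3} = \frac{2 M}{3}$)
$O{\left(W \right)} = \frac{3}{5 W}$ ($O{\left(W \right)} = \frac{1}{W + \frac{2 W}{3}} = \frac{1}{\frac{5}{3} W} = \frac{3}{5 W}$)
$a = -1069$ ($a = -17420 - -16351 = -17420 + 16351 = -1069$)
$a - O{\left(k{\left(-13 \right)} \right)} = -1069 - \frac{3}{5 \cdot 10 \left(-13\right)} = -1069 - \frac{3}{5 \left(-130\right)} = -1069 - \frac{3}{5} \left(- \frac{1}{130}\right) = -1069 - - \frac{3}{650} = -1069 + \frac{3}{650} = - \frac{694847}{650}$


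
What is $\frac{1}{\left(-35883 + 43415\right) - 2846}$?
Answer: $\frac{1}{4686} \approx 0.0002134$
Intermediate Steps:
$\frac{1}{\left(-35883 + 43415\right) - 2846} = \frac{1}{7532 - 2846} = \frac{1}{4686}$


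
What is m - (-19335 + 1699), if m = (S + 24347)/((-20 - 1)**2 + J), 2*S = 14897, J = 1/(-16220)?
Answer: 126666366094/7153019 ≈ 17708.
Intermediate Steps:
J = -1/16220 ≈ -6.1652e-5
S = 14897/2 (S = (1/2)*14897 = 14897/2 ≈ 7448.5)
m = 515723010/7153019 (m = (14897/2 + 24347)/((-20 - 1)**2 - 1/16220) = 63591/(2*((-21)**2 - 1/16220)) = 63591/(2*(441 - 1/16220)) = 63591/(2*(7153019/16220)) = (63591/2)*(16220/7153019) = 515723010/7153019 ≈ 72.099)
m - (-19335 + 1699) = 515723010/7153019 - (-19335 + 1699) = 515723010/7153019 - 1*(-17636) = 515723010/7153019 + 17636 = 126666366094/7153019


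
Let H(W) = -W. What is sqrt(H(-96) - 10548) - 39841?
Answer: -39841 + 2*I*sqrt(2613) ≈ -39841.0 + 102.23*I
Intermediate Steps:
sqrt(H(-96) - 10548) - 39841 = sqrt(-1*(-96) - 10548) - 39841 = sqrt(96 - 10548) - 39841 = sqrt(-10452) - 39841 = 2*I*sqrt(2613) - 39841 = -39841 + 2*I*sqrt(2613)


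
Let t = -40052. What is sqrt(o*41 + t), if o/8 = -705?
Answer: 2*I*sqrt(67823) ≈ 520.86*I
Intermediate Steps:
o = -5640 (o = 8*(-705) = -5640)
sqrt(o*41 + t) = sqrt(-5640*41 - 40052) = sqrt(-231240 - 40052) = sqrt(-271292) = 2*I*sqrt(67823)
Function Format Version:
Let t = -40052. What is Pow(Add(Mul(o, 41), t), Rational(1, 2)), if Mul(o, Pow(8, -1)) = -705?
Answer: Mul(2, I, Pow(67823, Rational(1, 2))) ≈ Mul(520.86, I)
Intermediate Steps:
o = -5640 (o = Mul(8, -705) = -5640)
Pow(Add(Mul(o, 41), t), Rational(1, 2)) = Pow(Add(Mul(-5640, 41), -40052), Rational(1, 2)) = Pow(Add(-231240, -40052), Rational(1, 2)) = Pow(-271292, Rational(1, 2)) = Mul(2, I, Pow(67823, Rational(1, 2)))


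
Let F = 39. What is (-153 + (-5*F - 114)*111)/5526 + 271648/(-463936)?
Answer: -30355295/4450886 ≈ -6.8201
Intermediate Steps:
(-153 + (-5*F - 114)*111)/5526 + 271648/(-463936) = (-153 + (-5*39 - 114)*111)/5526 + 271648/(-463936) = (-153 + (-195 - 114)*111)*(1/5526) + 271648*(-1/463936) = (-153 - 309*111)*(1/5526) - 8489/14498 = (-153 - 34299)*(1/5526) - 8489/14498 = -34452*1/5526 - 8489/14498 = -1914/307 - 8489/14498 = -30355295/4450886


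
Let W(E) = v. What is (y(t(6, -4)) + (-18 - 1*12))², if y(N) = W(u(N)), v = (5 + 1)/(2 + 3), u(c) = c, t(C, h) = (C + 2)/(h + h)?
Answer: 20736/25 ≈ 829.44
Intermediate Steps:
t(C, h) = (2 + C)/(2*h) (t(C, h) = (2 + C)/((2*h)) = (2 + C)*(1/(2*h)) = (2 + C)/(2*h))
v = 6/5 ≈ 1.2000
W(E) = 6/5
y(N) = 6/5
(y(t(6, -4)) + (-18 - 1*12))² = (6/5 + (-18 - 1*12))² = (6/5 + (-18 - 12))² = (6/5 - 30)² = (-144/5)² = 20736/25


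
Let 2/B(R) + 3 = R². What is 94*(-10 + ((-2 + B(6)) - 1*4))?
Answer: -49444/33 ≈ -1498.3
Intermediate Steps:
B(R) = 2/(-3 + R²)
94*(-10 + ((-2 + B(6)) - 1*4)) = 94*(-10 + ((-2 + 2/(-3 + 6²)) - 1*4)) = 94*(-10 + ((-2 + 2/(-3 + 36)) - 4)) = 94*(-10 + ((-2 + 2/33) - 4)) = 94*(-10 + (-64/33 - 4)) = 94*(-10 - 196/33) = 94*(-526/33) = -49444/33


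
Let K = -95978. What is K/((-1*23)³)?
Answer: 95978/12167 ≈ 7.8884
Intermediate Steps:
K/((-1*23)³) = -95978/((-1*23)³) = -95978/((-23)³) = -95978/(-12167) = -95978*(-1/12167) = 95978/12167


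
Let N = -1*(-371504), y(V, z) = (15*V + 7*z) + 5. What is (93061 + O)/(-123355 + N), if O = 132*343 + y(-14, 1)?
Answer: 138139/248149 ≈ 0.55668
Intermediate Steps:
y(V, z) = 5 + 7*z + 15*V (y(V, z) = (7*z + 15*V) + 5 = 5 + 7*z + 15*V)
N = 371504
O = 45078 (O = 132*343 + (5 + 7*1 + 15*(-14)) = 45276 + (5 + 7 - 210) = 45276 - 198 = 45078)
(93061 + O)/(-123355 + N) = (93061 + 45078)/(-123355 + 371504) = 138139/248149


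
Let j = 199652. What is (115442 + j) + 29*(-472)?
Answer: 301406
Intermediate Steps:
(115442 + j) + 29*(-472) = (115442 + 199652) + 29*(-472) = 315094 - 13688 = 301406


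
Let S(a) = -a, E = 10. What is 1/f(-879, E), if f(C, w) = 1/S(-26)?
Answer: 26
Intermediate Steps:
f(C, w) = 1/26 (f(C, w) = 1/(-1*(-26)) = 1/26)
1/f(-879, E) = 1/(1/26) = 26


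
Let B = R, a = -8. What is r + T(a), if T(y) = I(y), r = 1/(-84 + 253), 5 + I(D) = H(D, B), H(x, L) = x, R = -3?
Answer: -2196/169 ≈ -12.994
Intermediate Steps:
B = -3
I(D) = -5 + D
r = 1/169 ≈ 0.0059172
T(y) = -5 + y
r + T(a) = 1/169 + (-5 - 8) = 1/169 - 13 = -2196/169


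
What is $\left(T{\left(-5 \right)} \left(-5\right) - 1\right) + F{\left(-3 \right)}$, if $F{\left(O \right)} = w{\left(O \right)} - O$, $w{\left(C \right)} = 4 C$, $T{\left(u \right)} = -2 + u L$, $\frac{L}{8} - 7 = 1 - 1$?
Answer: $1400$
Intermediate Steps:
$L = 56$ ($L = 56 + 8 \left(1 - 1\right) = 56 + 8 \cdot 0 = 56 + 0 = 56$)
$T{\left(u \right)} = -2 + 56 u$ ($T{\left(u \right)} = -2 + u 56 = -2 + 56 u$)
$F{\left(O \right)} = 3 O$ ($F{\left(O \right)} = 4 O - O = 3 O$)
$\left(T{\left(-5 \right)} \left(-5\right) - 1\right) + F{\left(-3 \right)} = \left(\left(-2 + 56 \left(-5\right)\right) \left(-5\right) - 1\right) + 3 \left(-3\right) = \left(\left(-2 - 280\right) \left(-5\right) - 1\right) - 9 = \left(\left(-282\right) \left(-5\right) - 1\right) - 9 = \left(1410 - 1\right) - 9 = 1409 - 9 = 1400$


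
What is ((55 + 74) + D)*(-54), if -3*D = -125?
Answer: -9216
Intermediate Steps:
D = 125/3 (D = -1/3*(-125) = 125/3 ≈ 41.667)
((55 + 74) + D)*(-54) = ((55 + 74) + 125/3)*(-54) = (129 + 125/3)*(-54) = (512/3)*(-54) = -9216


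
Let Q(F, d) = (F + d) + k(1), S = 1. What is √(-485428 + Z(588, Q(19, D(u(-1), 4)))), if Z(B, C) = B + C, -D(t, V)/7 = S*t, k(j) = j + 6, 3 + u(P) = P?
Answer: I*√484786 ≈ 696.27*I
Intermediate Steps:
u(P) = -3 + P
k(j) = 6 + j
D(t, V) = -7*t
Q(F, d) = 7 + F + d (Q(F, d) = (F + d) + (6 + 1) = (F + d) + 7 = 7 + F + d)
√(-485428 + Z(588, Q(19, D(u(-1), 4)))) = √(-485428 + (588 + (7 + 19 - 7*(-3 - 1)))) = √(-485428 + (588 + (7 + 19 - 7*(-4)))) = √(-485428 + (588 + (7 + 19 + 28))) = √(-485428 + (588 + 54)) = √(-485428 + 642) = √(-484786) = I*√484786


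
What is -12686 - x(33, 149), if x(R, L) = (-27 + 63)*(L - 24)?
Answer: -17186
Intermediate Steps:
x(R, L) = -864 + 36*L (x(R, L) = 36*(-24 + L) = -864 + 36*L)
-12686 - x(33, 149) = -12686 - (-864 + 36*149) = -12686 - (-864 + 5364) = -12686 - 1*4500 = -12686 - 4500 = -17186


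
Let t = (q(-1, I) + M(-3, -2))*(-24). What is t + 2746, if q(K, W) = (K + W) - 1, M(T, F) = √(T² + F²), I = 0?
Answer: 2794 - 24*√13 ≈ 2707.5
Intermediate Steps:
M(T, F) = √(F² + T²)
q(K, W) = -1 + K + W
t = 48 - 24*√13 (t = ((-1 - 1 + 0) + √((-2)² + (-3)²))*(-24) = (-2 + √(4 + 9))*(-24) = (-2 + √13)*(-24) = 48 - 24*√13 ≈ -38.533)
t + 2746 = (48 - 24*√13) + 2746 = 2794 - 24*√13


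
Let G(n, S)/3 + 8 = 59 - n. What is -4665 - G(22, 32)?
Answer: -4752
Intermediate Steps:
G(n, S) = 153 - 3*n (G(n, S) = -24 + 3*(59 - n) = -24 + (177 - 3*n) = 153 - 3*n)
-4665 - G(22, 32) = -4665 - (153 - 3*22) = -4665 - (153 - 66) = -4665 - 1*87 = -4665 - 87 = -4752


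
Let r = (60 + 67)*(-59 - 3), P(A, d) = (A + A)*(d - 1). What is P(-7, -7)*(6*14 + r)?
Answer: -872480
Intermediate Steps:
P(A, d) = 2*A*(-1 + d) (P(A, d) = (2*A)*(-1 + d) = 2*A*(-1 + d))
r = -7874 (r = 127*(-62) = -7874)
P(-7, -7)*(6*14 + r) = (2*(-7)*(-1 - 7))*(6*14 - 7874) = (2*(-7)*(-8))*(84 - 7874) = 112*(-7790) = -872480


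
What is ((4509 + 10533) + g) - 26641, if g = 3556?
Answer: -8043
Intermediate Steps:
((4509 + 10533) + g) - 26641 = ((4509 + 10533) + 3556) - 26641 = (15042 + 3556) - 26641 = 18598 - 26641 = -8043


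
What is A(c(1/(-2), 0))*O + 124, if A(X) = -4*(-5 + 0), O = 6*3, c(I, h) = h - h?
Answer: 484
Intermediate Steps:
c(I, h) = 0
O = 18
A(X) = 20 (A(X) = -4*(-5) = 20)
A(c(1/(-2), 0))*O + 124 = 20*18 + 124 = 360 + 124 = 484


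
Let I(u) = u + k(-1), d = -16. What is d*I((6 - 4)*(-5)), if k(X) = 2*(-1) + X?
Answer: 208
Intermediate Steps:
k(X) = -2 + X
I(u) = -3 + u (I(u) = u + (-2 - 1) = u - 3 = -3 + u)
d*I((6 - 4)*(-5)) = -16*(-3 + (6 - 4)*(-5)) = -16*(-3 + 2*(-5)) = -16*(-3 - 10) = -16*(-13) = 208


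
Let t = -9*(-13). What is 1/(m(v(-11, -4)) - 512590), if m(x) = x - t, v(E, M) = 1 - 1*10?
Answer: -1/512716 ≈ -1.9504e-6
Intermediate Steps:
t = 117
v(E, M) = -9 (v(E, M) = 1 - 10 = -9)
m(x) = -117 + x (m(x) = x - 1*117 = x - 117 = -117 + x)
1/(m(v(-11, -4)) - 512590) = 1/((-117 - 9) - 512590) = 1/(-126 - 512590) = 1/(-512716) = -1/512716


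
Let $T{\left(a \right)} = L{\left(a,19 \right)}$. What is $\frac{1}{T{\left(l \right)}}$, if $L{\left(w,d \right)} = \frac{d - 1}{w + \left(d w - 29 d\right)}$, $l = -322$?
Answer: $- \frac{6991}{18} \approx -388.39$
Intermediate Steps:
$L{\left(w,d \right)} = \frac{-1 + d}{w - 29 d + d w}$ ($L{\left(w,d \right)} = \frac{-1 + d}{w + \left(- 29 d + d w\right)} = \frac{-1 + d}{w - 29 d + d w}$)
$T{\left(a \right)} = \frac{18}{-551 + 20 a}$ ($T{\left(a \right)} = \frac{-1 + 19}{a - 551 + 19 a} = \frac{1}{a - 551 + 19 a} 18 = \frac{1}{-551 + 20 a} 18 = \frac{18}{-551 + 20 a}$)
$\frac{1}{T{\left(l \right)}} = \frac{1}{18 \frac{1}{-551 + 20 \left(-322\right)}} = \frac{1}{18 \frac{1}{-551 - 6440}} = \frac{1}{18 \frac{1}{-6991}} = \frac{1}{18 \left(- \frac{1}{6991}\right)} = \frac{1}{- \frac{18}{6991}} = - \frac{6991}{18}$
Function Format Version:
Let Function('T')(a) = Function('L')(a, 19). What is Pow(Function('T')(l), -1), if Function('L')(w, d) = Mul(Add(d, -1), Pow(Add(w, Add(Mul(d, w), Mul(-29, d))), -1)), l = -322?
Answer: Rational(-6991, 18) ≈ -388.39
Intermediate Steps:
Function('L')(w, d) = Mul(Pow(Add(w, Mul(-29, d), Mul(d, w)), -1), Add(-1, d)) (Function('L')(w, d) = Mul(Add(-1, d), Pow(Add(w, Add(Mul(-29, d), Mul(d, w))), -1)) = Mul(Add(-1, d), Pow(Add(w, Mul(-29, d), Mul(d, w)), -1)) = Mul(Pow(Add(w, Mul(-29, d), Mul(d, w)), -1), Add(-1, d)))
Function('T')(a) = Mul(18, Pow(Add(-551, Mul(20, a)), -1)) (Function('T')(a) = Mul(Pow(Add(a, Mul(-29, 19), Mul(19, a)), -1), Add(-1, 19)) = Mul(Pow(Add(a, -551, Mul(19, a)), -1), 18) = Mul(Pow(Add(-551, Mul(20, a)), -1), 18) = Mul(18, Pow(Add(-551, Mul(20, a)), -1)))
Pow(Function('T')(l), -1) = Pow(Mul(18, Pow(Add(-551, Mul(20, -322)), -1)), -1) = Pow(Mul(18, Pow(Add(-551, -6440), -1)), -1) = Pow(Mul(18, Pow(-6991, -1)), -1) = Pow(Mul(18, Rational(-1, 6991)), -1) = Pow(Rational(-18, 6991), -1) = Rational(-6991, 18)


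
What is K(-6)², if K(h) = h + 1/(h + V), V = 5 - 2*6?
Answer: 6241/169 ≈ 36.929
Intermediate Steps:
V = -7 (V = 5 - 12 = -7)
K(h) = h + 1/(-7 + h) (K(h) = h + 1/(h - 7) = h + 1/(-7 + h))
K(-6)² = ((1 + (-6)² - 7*(-6))/(-7 - 6))² = ((1 + 36 + 42)/(-13))² = (-1/13*79)² = (-79/13)² = 6241/169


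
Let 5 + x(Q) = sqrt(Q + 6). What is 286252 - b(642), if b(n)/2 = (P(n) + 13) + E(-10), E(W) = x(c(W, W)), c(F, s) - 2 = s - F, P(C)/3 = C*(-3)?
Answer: 297792 - 4*sqrt(2) ≈ 2.9779e+5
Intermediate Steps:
P(C) = -9*C (P(C) = 3*(C*(-3)) = 3*(-3*C) = -9*C)
c(F, s) = 2 + s - F (c(F, s) = 2 + (s - F) = 2 + s - F)
x(Q) = -5 + sqrt(6 + Q) (x(Q) = -5 + sqrt(Q + 6) = -5 + sqrt(6 + Q))
E(W) = -5 + 2*sqrt(2) (E(W) = -5 + sqrt(6 + (2 + W - W)) = -5 + sqrt(6 + 2) = -5 + sqrt(8) = -5 + 2*sqrt(2))
b(n) = 16 - 18*n + 4*sqrt(2) (b(n) = 2*((-9*n + 13) + (-5 + 2*sqrt(2))) = 2*((13 - 9*n) + (-5 + 2*sqrt(2))) = 2*(8 - 9*n + 2*sqrt(2)) = 16 - 18*n + 4*sqrt(2))
286252 - b(642) = 286252 - (16 - 18*642 + 4*sqrt(2)) = 286252 - (16 - 11556 + 4*sqrt(2)) = 286252 - (-11540 + 4*sqrt(2)) = 286252 + (11540 - 4*sqrt(2)) = 297792 - 4*sqrt(2)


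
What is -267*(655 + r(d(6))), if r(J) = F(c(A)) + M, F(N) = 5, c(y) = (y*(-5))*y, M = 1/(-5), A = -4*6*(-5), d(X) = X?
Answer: -880833/5 ≈ -1.7617e+5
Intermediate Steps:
A = 120 (A = -24*(-5) = 120)
M = -1/5 ≈ -0.20000
c(y) = -5*y**2 (c(y) = (-5*y)*y = -5*y**2)
r(J) = 24/5 (r(J) = 5 - 1/5 = 24/5)
-267*(655 + r(d(6))) = -267*(655 + 24/5) = -267*3299/5 = -880833/5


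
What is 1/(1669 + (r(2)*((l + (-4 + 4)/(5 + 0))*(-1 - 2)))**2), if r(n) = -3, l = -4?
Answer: 1/2965 ≈ 0.00033727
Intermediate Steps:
1/(1669 + (r(2)*((l + (-4 + 4)/(5 + 0))*(-1 - 2)))**2) = 1/(1669 + (-3*(-4 + (-4 + 4)/(5 + 0))*(-1 - 2))**2) = 1/(1669 + (-3*(-4 + 0/5)*(-3))**2) = 1/(1669 + (-3*(-4 + 0*(1/5))*(-3))**2) = 1/(1669 + (-3*(-4 + 0)*(-3))**2) = 1/(1669 + (-(-12)*(-3))**2) = 1/(1669 + (-3*12)**2) = 1/(1669 + (-36)**2) = 1/(1669 + 1296) = 1/2965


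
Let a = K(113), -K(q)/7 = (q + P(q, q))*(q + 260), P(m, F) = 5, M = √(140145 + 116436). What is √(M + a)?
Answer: √(-308098 + 3*√28509) ≈ 554.61*I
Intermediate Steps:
M = 3*√28509 (M = √256581 = 3*√28509 ≈ 506.54)
K(q) = -7*(5 + q)*(260 + q) (K(q) = -7*(q + 5)*(q + 260) = -7*(5 + q)*(260 + q))
a = -308098 (a = -9100 - 1855*113 - 7*113² = -9100 - 209615 - 7*12769 = -9100 - 209615 - 89383 = -308098)
√(M + a) = √(3*√28509 - 308098) = √(-308098 + 3*√28509)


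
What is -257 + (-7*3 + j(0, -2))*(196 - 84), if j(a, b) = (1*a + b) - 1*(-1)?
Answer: -2721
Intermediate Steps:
j(a, b) = 1 + a + b (j(a, b) = (a + b) + 1 = 1 + a + b)
-257 + (-7*3 + j(0, -2))*(196 - 84) = -257 + (-7*3 + (1 + 0 - 2))*(196 - 84) = -257 + (-21 - 1)*112 = -257 - 22*112 = -257 - 2464 = -2721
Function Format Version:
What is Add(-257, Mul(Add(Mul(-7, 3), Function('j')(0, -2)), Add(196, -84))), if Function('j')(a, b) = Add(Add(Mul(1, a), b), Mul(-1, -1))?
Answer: -2721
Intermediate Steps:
Function('j')(a, b) = Add(1, a, b) (Function('j')(a, b) = Add(Add(a, b), 1) = Add(1, a, b))
Add(-257, Mul(Add(Mul(-7, 3), Function('j')(0, -2)), Add(196, -84))) = Add(-257, Mul(Add(Mul(-7, 3), Add(1, 0, -2)), Add(196, -84))) = Add(-257, Mul(Add(-21, -1), 112)) = Add(-257, Mul(-22, 112)) = Add(-257, -2464) = -2721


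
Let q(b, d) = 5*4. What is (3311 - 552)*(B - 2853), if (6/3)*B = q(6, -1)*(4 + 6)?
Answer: -7595527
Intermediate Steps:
q(b, d) = 20
B = 100 (B = (20*(4 + 6))/2 = (20*10)/2 = (1/2)*200 = 100)
(3311 - 552)*(B - 2853) = (3311 - 552)*(100 - 2853) = 2759*(-2753) = -7595527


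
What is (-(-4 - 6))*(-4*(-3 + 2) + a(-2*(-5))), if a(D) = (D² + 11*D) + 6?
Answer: 2200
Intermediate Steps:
a(D) = 6 + D² + 11*D
(-(-4 - 6))*(-4*(-3 + 2) + a(-2*(-5))) = (-(-4 - 6))*(-4*(-3 + 2) + (6 + (-2*(-5))² + 11*(-2*(-5)))) = (-1*(-10))*(-4*(-1) + (6 + 10² + 11*10)) = 10*(4 + (6 + 100 + 110)) = 10*(4 + 216) = 10*220 = 2200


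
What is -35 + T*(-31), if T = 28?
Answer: -903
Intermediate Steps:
-35 + T*(-31) = -35 + 28*(-31) = -35 - 868 = -903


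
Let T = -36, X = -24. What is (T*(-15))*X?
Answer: -12960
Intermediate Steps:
(T*(-15))*X = -36*(-15)*(-24) = 540*(-24) = -12960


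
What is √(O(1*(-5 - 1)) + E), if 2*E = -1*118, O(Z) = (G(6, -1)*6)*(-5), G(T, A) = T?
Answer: I*√239 ≈ 15.46*I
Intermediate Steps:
O(Z) = -180 (O(Z) = (6*6)*(-5) = 36*(-5) = -180)
E = -59 (E = (-1*118)/2 = (½)*(-118) = -59)
√(O(1*(-5 - 1)) + E) = √(-180 - 59) = √(-239) = I*√239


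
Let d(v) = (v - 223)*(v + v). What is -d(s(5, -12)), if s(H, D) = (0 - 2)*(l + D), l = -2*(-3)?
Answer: 5064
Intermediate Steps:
l = 6
s(H, D) = -12 - 2*D (s(H, D) = (0 - 2)*(6 + D) = -2*(6 + D) = -12 - 2*D)
d(v) = 2*v*(-223 + v) (d(v) = (-223 + v)*(2*v) = 2*v*(-223 + v))
-d(s(5, -12)) = -2*(-12 - 2*(-12))*(-223 + (-12 - 2*(-12))) = -2*(-12 + 24)*(-223 + (-12 + 24)) = -2*12*(-223 + 12) = -2*12*(-211) = -1*(-5064) = 5064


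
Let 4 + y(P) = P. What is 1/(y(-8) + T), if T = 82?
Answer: 1/70 ≈ 0.014286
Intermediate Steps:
y(P) = -4 + P
1/(y(-8) + T) = 1/((-4 - 8) + 82) = 1/(-12 + 82) = 1/70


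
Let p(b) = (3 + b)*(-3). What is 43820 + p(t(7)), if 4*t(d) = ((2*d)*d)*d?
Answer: 86593/2 ≈ 43297.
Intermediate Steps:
t(d) = d³/2 (t(d) = (((2*d)*d)*d)/4 = ((2*d²)*d)/4 = (2*d³)/4 = d³/2)
p(b) = -9 - 3*b
43820 + p(t(7)) = 43820 + (-9 - 3*7³/2) = 43820 + (-9 - 3*343/2) = 43820 + (-9 - 1029/2) = 43820 - 1047/2 = 86593/2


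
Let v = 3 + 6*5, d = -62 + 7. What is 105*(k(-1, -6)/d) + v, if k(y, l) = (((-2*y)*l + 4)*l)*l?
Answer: 6411/11 ≈ 582.82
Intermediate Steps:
d = -55
v = 33 (v = 3 + 30 = 33)
k(y, l) = l²*(4 - 2*l*y) (k(y, l) = ((-2*l*y + 4)*l)*l = ((4 - 2*l*y)*l)*l = (l*(4 - 2*l*y))*l = l²*(4 - 2*l*y))
105*(k(-1, -6)/d) + v = 105*((2*(-6)²*(2 - 1*(-6)*(-1)))/(-55)) + 33 = 105*((2*36*(2 - 6))*(-1/55)) + 33 = 105*((2*36*(-4))*(-1/55)) + 33 = 105*(-288*(-1/55)) + 33 = 105*(288/55) + 33 = 6048/11 + 33 = 6411/11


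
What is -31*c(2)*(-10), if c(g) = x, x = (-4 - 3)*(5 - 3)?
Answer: -4340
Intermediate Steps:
x = -14 (x = -7*2 = -14)
c(g) = -14
-31*c(2)*(-10) = -31*(-14)*(-10) = 434*(-10) = -4340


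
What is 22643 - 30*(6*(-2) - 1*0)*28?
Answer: 32723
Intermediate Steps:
22643 - 30*(6*(-2) - 1*0)*28 = 22643 - 30*(-12 + 0)*28 = 22643 - 30*(-12)*28 = 22643 + 360*28 = 22643 + 10080 = 32723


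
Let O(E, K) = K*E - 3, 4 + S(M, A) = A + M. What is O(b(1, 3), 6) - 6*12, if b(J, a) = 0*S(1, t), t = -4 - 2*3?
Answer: -75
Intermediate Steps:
t = -10 (t = -4 - 6 = -10)
S(M, A) = -4 + A + M (S(M, A) = -4 + (A + M) = -4 + A + M)
b(J, a) = 0 (b(J, a) = 0*(-4 - 10 + 1) = 0*(-13) = 0)
O(E, K) = -3 + E*K (O(E, K) = E*K - 3 = -3 + E*K)
O(b(1, 3), 6) - 6*12 = (-3 + 0*6) - 6*12 = (-3 + 0) - 72 = -3 - 72 = -75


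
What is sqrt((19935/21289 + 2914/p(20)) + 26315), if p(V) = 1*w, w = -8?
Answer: sqrt(47047451129223)/42578 ≈ 161.10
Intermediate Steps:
p(V) = -8 (p(V) = 1*(-8) = -8)
sqrt((19935/21289 + 2914/p(20)) + 26315) = sqrt((19935/21289 + 2914/(-8)) + 26315) = sqrt((19935*(1/21289) + 2914*(-1/8)) + 26315) = sqrt((19935/21289 - 1457/4) + 26315) = sqrt(-30938333/85156 + 26315) = sqrt(2209941807/85156) = sqrt(47047451129223)/42578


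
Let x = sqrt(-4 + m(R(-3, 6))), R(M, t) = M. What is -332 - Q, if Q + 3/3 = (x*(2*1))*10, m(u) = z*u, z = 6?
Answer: -331 - 20*I*sqrt(22) ≈ -331.0 - 93.808*I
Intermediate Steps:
m(u) = 6*u
x = I*sqrt(22) (x = sqrt(-4 + 6*(-3)) = sqrt(-4 - 18) = sqrt(-22) = I*sqrt(22) ≈ 4.6904*I)
Q = -1 + 20*I*sqrt(22) (Q = -1 + ((I*sqrt(22))*(2*1))*10 = -1 + ((I*sqrt(22))*2)*10 = -1 + (2*I*sqrt(22))*10 = -1 + 20*I*sqrt(22) ≈ -1.0 + 93.808*I)
-332 - Q = -332 - (-1 + 20*I*sqrt(22)) = -332 + (1 - 20*I*sqrt(22)) = -331 - 20*I*sqrt(22)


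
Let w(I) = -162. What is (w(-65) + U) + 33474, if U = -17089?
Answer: 16223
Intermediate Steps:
(w(-65) + U) + 33474 = (-162 - 17089) + 33474 = -17251 + 33474 = 16223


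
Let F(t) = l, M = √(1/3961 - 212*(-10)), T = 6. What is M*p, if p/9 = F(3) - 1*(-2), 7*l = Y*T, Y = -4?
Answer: -90*√33261788481/27727 ≈ -591.99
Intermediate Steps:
l = -24/7 (l = (-4*6)/7 = (⅐)*(-24) = -24/7 ≈ -3.4286)
M = √33261788481/3961 (M = √(1/3961 + 2120) = √(8397321/3961) = √33261788481/3961 ≈ 46.043)
F(t) = -24/7
p = -90/7 (p = 9*(-24/7 - 1*(-2)) = 9*(-24/7 + 2) = 9*(-10/7) = -90/7 ≈ -12.857)
M*p = (√33261788481/3961)*(-90/7) = -90*√33261788481/27727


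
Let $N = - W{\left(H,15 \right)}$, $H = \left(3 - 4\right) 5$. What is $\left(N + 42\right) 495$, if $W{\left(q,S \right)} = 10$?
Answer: $15840$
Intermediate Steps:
$H = -5$ ($H = \left(-1\right) 5 = -5$)
$N = -10$ ($N = \left(-1\right) 10 = -10$)
$\left(N + 42\right) 495 = \left(-10 + 42\right) 495 = 32 \cdot 495 = 15840$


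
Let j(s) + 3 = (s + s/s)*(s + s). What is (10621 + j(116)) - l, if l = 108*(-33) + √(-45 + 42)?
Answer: 41326 - I*√3 ≈ 41326.0 - 1.732*I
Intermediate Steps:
j(s) = -3 + 2*s*(1 + s) (j(s) = -3 + (s + s/s)*(s + s) = -3 + (s + 1)*(2*s) = -3 + (1 + s)*(2*s) = -3 + 2*s*(1 + s))
l = -3564 + I*√3 (l = -3564 + √(-3) = -3564 + I*√3 ≈ -3564.0 + 1.732*I)
(10621 + j(116)) - l = (10621 + (-3 + 2*116 + 2*116²)) - (-3564 + I*√3) = (10621 + (-3 + 232 + 2*13456)) + (3564 - I*√3) = (10621 + (-3 + 232 + 26912)) + (3564 - I*√3) = (10621 + 27141) + (3564 - I*√3) = 37762 + (3564 - I*√3) = 41326 - I*√3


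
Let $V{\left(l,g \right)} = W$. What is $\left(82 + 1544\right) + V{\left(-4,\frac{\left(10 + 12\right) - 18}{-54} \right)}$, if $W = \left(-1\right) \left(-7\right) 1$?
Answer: $1633$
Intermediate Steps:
$W = 7$ ($W = 7 \cdot 1 = 7$)
$V{\left(l,g \right)} = 7$
$\left(82 + 1544\right) + V{\left(-4,\frac{\left(10 + 12\right) - 18}{-54} \right)} = \left(82 + 1544\right) + 7 = 1626 + 7 = 1633$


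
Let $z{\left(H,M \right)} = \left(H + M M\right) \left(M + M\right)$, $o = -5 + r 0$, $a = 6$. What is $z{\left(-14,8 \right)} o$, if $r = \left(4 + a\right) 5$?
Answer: $-4000$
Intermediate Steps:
$r = 50$ ($r = \left(4 + 6\right) 5 = 10 \cdot 5 = 50$)
$o = -5$ ($o = -5 + 50 \cdot 0 = -5 + 0 = -5$)
$z{\left(H,M \right)} = 2 M \left(H + M^{2}\right)$ ($z{\left(H,M \right)} = \left(H + M^{2}\right) 2 M = 2 M \left(H + M^{2}\right)$)
$z{\left(-14,8 \right)} o = 2 \cdot 8 \left(-14 + 8^{2}\right) \left(-5\right) = 2 \cdot 8 \left(-14 + 64\right) \left(-5\right) = 2 \cdot 8 \cdot 50 \left(-5\right) = 800 \left(-5\right) = -4000$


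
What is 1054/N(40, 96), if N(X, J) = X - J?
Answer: -527/28 ≈ -18.821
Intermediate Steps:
1054/N(40, 96) = 1054/(40 - 1*96) = 1054/(40 - 96) = 1054/(-56) = 1054*(-1/56) = -527/28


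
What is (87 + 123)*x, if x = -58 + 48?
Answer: -2100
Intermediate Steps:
x = -10
(87 + 123)*x = (87 + 123)*(-10) = 210*(-10) = -2100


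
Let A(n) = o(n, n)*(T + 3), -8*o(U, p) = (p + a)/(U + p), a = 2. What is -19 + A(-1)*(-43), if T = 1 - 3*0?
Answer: -119/4 ≈ -29.750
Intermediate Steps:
o(U, p) = -(2 + p)/(8*(U + p)) (o(U, p) = -(p + 2)/(8*(U + p)) = -(2 + p)/(8*(U + p)))
T = 1 (T = 1 + 0 = 1)
A(n) = (-2 - n)/(4*n) (A(n) = ((-2 - n)/(8*(n + n)))*(1 + 3) = ((-2 - n)/(8*((2*n))))*4 = ((1/(2*n))*(-2 - n)/8)*4 = ((-2 - n)/(16*n))*4 = (-2 - n)/(4*n))
-19 + A(-1)*(-43) = -19 + ((¼)*(-2 - 1*(-1))/(-1))*(-43) = -19 + ((¼)*(-1)*(-2 + 1))*(-43) = -19 + ((¼)*(-1)*(-1))*(-43) = -19 + (¼)*(-43) = -19 - 43/4 = -119/4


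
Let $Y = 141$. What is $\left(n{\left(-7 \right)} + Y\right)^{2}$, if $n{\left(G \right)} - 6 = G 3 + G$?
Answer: $14161$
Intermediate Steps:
$n{\left(G \right)} = 6 + 4 G$ ($n{\left(G \right)} = 6 + \left(G 3 + G\right) = 6 + \left(3 G + G\right) = 6 + 4 G$)
$\left(n{\left(-7 \right)} + Y\right)^{2} = \left(\left(6 + 4 \left(-7\right)\right) + 141\right)^{2} = \left(\left(6 - 28\right) + 141\right)^{2} = \left(-22 + 141\right)^{2} = 119^{2} = 14161$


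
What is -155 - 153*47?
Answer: -7346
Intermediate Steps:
-155 - 153*47 = -155 - 7191 = -7346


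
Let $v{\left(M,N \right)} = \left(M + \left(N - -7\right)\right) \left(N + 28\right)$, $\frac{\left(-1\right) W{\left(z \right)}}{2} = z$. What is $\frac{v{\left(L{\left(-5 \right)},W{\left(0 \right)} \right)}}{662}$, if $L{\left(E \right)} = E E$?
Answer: $\frac{448}{331} \approx 1.3535$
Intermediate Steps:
$W{\left(z \right)} = - 2 z$
$L{\left(E \right)} = E^{2}$
$v{\left(M,N \right)} = \left(28 + N\right) \left(7 + M + N\right)$ ($v{\left(M,N \right)} = \left(M + \left(N + 7\right)\right) \left(28 + N\right) = \left(M + \left(7 + N\right)\right) \left(28 + N\right) = \left(7 + M + N\right) \left(28 + N\right) = \left(28 + N\right) \left(7 + M + N\right)$)
$\frac{v{\left(L{\left(-5 \right)},W{\left(0 \right)} \right)}}{662} = \frac{196 + \left(\left(-2\right) 0\right)^{2} + 28 \left(-5\right)^{2} + 35 \left(\left(-2\right) 0\right) + \left(-5\right)^{2} \left(\left(-2\right) 0\right)}{662} = \left(196 + 0^{2} + 28 \cdot 25 + 35 \cdot 0 + 25 \cdot 0\right) \frac{1}{662} = \left(196 + 0 + 700 + 0 + 0\right) \frac{1}{662} = 896 \cdot \frac{1}{662} = \frac{448}{331}$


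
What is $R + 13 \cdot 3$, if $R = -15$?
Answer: $24$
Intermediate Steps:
$R + 13 \cdot 3 = -15 + 13 \cdot 3 = -15 + 39 = 24$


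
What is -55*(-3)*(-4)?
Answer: -660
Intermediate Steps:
-55*(-3)*(-4) = 165*(-4) = -660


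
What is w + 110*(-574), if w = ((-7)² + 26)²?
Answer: -57515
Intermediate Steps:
w = 5625 (w = (49 + 26)² = 75² = 5625)
w + 110*(-574) = 5625 + 110*(-574) = 5625 - 63140 = -57515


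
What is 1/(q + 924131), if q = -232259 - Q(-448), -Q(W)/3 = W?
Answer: 1/690528 ≈ 1.4482e-6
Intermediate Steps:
Q(W) = -3*W
q = -233603 (q = -232259 - (-3)*(-448) = -232259 - 1*1344 = -232259 - 1344 = -233603)
1/(q + 924131) = 1/(-233603 + 924131) = 1/690528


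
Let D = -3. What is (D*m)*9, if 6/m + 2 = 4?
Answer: -81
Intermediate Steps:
m = 3 (m = 6/(-2 + 4) = 6/2 = 6*(1/2) = 3)
(D*m)*9 = -3*3*9 = -9*9 = -81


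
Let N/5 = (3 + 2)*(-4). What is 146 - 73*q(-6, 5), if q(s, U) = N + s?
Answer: 7884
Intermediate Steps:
N = -100 (N = 5*((3 + 2)*(-4)) = 5*(5*(-4)) = 5*(-20) = -100)
q(s, U) = -100 + s
146 - 73*q(-6, 5) = 146 - 73*(-100 - 6) = 146 - 73*(-106) = 146 + 7738 = 7884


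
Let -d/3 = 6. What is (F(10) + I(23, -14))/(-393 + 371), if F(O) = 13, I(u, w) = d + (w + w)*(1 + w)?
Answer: -359/22 ≈ -16.318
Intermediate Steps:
d = -18 (d = -3*6 = -18)
I(u, w) = -18 + 2*w*(1 + w) (I(u, w) = -18 + (w + w)*(1 + w) = -18 + (2*w)*(1 + w) = -18 + 2*w*(1 + w))
(F(10) + I(23, -14))/(-393 + 371) = (13 + (-18 + 2*(-14) + 2*(-14)**2))/(-393 + 371) = (13 + (-18 - 28 + 2*196))/(-22) = (13 + (-18 - 28 + 392))*(-1/22) = (13 + 346)*(-1/22) = 359*(-1/22) = -359/22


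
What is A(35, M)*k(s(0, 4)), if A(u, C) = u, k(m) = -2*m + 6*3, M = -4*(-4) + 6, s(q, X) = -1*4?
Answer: 910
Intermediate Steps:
s(q, X) = -4
M = 22 (M = 16 + 6 = 22)
k(m) = 18 - 2*m (k(m) = -2*m + 18 = 18 - 2*m)
A(35, M)*k(s(0, 4)) = 35*(18 - 2*(-4)) = 35*(18 + 8) = 35*26 = 910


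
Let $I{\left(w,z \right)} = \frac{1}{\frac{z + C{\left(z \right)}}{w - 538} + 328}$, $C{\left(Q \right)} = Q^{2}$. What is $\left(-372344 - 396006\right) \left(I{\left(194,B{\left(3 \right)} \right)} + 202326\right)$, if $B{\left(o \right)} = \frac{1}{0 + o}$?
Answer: $- \frac{39466070871612000}{253871} \approx -1.5546 \cdot 10^{11}$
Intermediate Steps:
$B{\left(o \right)} = \frac{1}{o}$
$I{\left(w,z \right)} = \frac{1}{328 + \frac{z + z^{2}}{-538 + w}}$ ($I{\left(w,z \right)} = \frac{1}{\frac{z + z^{2}}{w - 538} + 328} = \frac{1}{\frac{z + z^{2}}{-538 + w} + 328} = \frac{1}{328 + \frac{z + z^{2}}{-538 + w}}$)
$\left(-372344 - 396006\right) \left(I{\left(194,B{\left(3 \right)} \right)} + 202326\right) = \left(-372344 - 396006\right) \left(\frac{-538 + 194}{-176464 + \frac{1}{3} + \left(\frac{1}{3}\right)^{2} + 328 \cdot 194} + 202326\right) = - 768350 \left(\frac{1}{-176464 + \frac{1}{3} + \left(\frac{1}{3}\right)^{2} + 63632} \left(-344\right) + 202326\right) = - 768350 \left(\frac{1}{-176464 + \frac{1}{3} + \frac{1}{9} + 63632} \left(-344\right) + 202326\right) = - 768350 \left(\frac{1}{- \frac{1015484}{9}} \left(-344\right) + 202326\right) = - 768350 \left(\left(- \frac{9}{1015484}\right) \left(-344\right) + 202326\right) = - 768350 \left(\frac{774}{253871} + 202326\right) = \left(-768350\right) \frac{51364704720}{253871} = - \frac{39466070871612000}{253871}$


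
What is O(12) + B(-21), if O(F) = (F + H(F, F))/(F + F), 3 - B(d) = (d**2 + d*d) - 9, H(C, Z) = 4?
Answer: -2608/3 ≈ -869.33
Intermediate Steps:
B(d) = 12 - 2*d**2 (B(d) = 3 - ((d**2 + d*d) - 9) = 3 - ((d**2 + d**2) - 9) = 3 - (2*d**2 - 9) = 3 - (-9 + 2*d**2) = 3 + (9 - 2*d**2) = 12 - 2*d**2)
O(F) = (4 + F)/(2*F) (O(F) = (F + 4)/(F + F) = (4 + F)/((2*F)) = (4 + F)*(1/(2*F)) = (4 + F)/(2*F))
O(12) + B(-21) = (1/2)*(4 + 12)/12 + (12 - 2*(-21)**2) = (1/2)*(1/12)*16 + (12 - 2*441) = 2/3 + (12 - 882) = 2/3 - 870 = -2608/3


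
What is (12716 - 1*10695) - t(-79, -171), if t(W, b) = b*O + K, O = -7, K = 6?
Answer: 818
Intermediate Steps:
t(W, b) = 6 - 7*b (t(W, b) = b*(-7) + 6 = -7*b + 6 = 6 - 7*b)
(12716 - 1*10695) - t(-79, -171) = (12716 - 1*10695) - (6 - 7*(-171)) = (12716 - 10695) - (6 + 1197) = 2021 - 1*1203 = 2021 - 1203 = 818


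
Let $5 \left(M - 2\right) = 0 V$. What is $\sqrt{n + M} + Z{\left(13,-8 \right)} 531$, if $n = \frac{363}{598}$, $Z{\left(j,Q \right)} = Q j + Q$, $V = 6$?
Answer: $-59472 + \frac{\sqrt{932282}}{598} \approx -59470.0$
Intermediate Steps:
$M = 2$ ($M = 2 + \frac{0 \cdot 6}{5} = 2 + \frac{1}{5} \cdot 0 = 2 + 0 = 2$)
$Z{\left(j,Q \right)} = Q + Q j$
$n = \frac{363}{598}$ ($n = 363 \cdot \frac{1}{598} = \frac{363}{598} \approx 0.60702$)
$\sqrt{n + M} + Z{\left(13,-8 \right)} 531 = \sqrt{\frac{363}{598} + 2} + - 8 \left(1 + 13\right) 531 = \sqrt{\frac{1559}{598}} + \left(-8\right) 14 \cdot 531 = \frac{\sqrt{932282}}{598} - 59472 = -59472 + \frac{\sqrt{932282}}{598}$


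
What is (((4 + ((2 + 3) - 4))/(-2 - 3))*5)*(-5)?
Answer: 25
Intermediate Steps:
(((4 + ((2 + 3) - 4))/(-2 - 3))*5)*(-5) = (((4 + (5 - 4))/(-5))*5)*(-5) = (((4 + 1)*(-⅕))*5)*(-5) = ((5*(-⅕))*5)*(-5) = -1*5*(-5) = -5*(-5) = 25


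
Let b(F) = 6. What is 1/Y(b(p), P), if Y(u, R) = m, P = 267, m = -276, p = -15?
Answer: -1/276 ≈ -0.0036232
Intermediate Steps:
Y(u, R) = -276
1/Y(b(p), P) = 1/(-276) = -1/276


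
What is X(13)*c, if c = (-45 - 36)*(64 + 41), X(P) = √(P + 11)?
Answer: -17010*√6 ≈ -41666.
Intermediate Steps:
X(P) = √(11 + P)
c = -8505 (c = -81*105 = -8505)
X(13)*c = √(11 + 13)*(-8505) = √24*(-8505) = (2*√6)*(-8505) = -17010*√6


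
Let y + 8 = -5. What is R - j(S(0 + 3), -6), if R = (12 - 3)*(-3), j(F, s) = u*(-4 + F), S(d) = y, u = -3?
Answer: -78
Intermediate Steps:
y = -13 (y = -8 - 5 = -13)
S(d) = -13
j(F, s) = 12 - 3*F (j(F, s) = -3*(-4 + F) = 12 - 3*F)
R = -27 (R = 9*(-3) = -27)
R - j(S(0 + 3), -6) = -27 - (12 - 3*(-13)) = -27 - (12 + 39) = -27 - 1*51 = -27 - 51 = -78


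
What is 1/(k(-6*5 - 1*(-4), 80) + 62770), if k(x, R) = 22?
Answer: 1/62792 ≈ 1.5926e-5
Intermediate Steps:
1/(k(-6*5 - 1*(-4), 80) + 62770) = 1/(22 + 62770) = 1/62792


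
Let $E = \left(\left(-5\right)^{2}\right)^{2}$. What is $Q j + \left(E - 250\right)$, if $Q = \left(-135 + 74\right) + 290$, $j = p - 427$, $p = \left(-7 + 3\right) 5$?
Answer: $-101988$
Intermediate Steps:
$p = -20$ ($p = \left(-4\right) 5 = -20$)
$E = 625$ ($E = 25^{2} = 625$)
$j = -447$ ($j = -20 - 427 = -447$)
$Q = 229$ ($Q = -61 + 290 = 229$)
$Q j + \left(E - 250\right) = 229 \left(-447\right) + \left(625 - 250\right) = -102363 + 375 = -101988$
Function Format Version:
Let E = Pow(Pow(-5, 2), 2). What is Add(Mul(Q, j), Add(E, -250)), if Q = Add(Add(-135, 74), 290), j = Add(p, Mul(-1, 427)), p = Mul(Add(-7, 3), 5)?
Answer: -101988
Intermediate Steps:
p = -20 (p = Mul(-4, 5) = -20)
E = 625 (E = Pow(25, 2) = 625)
j = -447 (j = Add(-20, Mul(-1, 427)) = Add(-20, -427) = -447)
Q = 229 (Q = Add(-61, 290) = 229)
Add(Mul(Q, j), Add(E, -250)) = Add(Mul(229, -447), Add(625, -250)) = Add(-102363, 375) = -101988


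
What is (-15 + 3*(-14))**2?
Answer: 3249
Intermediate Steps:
(-15 + 3*(-14))**2 = (-15 - 42)**2 = (-57)**2 = 3249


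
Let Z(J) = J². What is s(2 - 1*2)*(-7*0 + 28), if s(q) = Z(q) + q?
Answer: 0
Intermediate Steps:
s(q) = q + q² (s(q) = q² + q = q + q²)
s(2 - 1*2)*(-7*0 + 28) = ((2 - 1*2)*(1 + (2 - 1*2)))*(-7*0 + 28) = ((2 - 2)*(1 + (2 - 2)))*(0 + 28) = (0*(1 + 0))*28 = (0*1)*28 = 0*28 = 0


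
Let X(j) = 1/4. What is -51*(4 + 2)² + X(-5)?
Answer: -7343/4 ≈ -1835.8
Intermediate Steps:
X(j) = ¼
-51*(4 + 2)² + X(-5) = -51*(4 + 2)² + ¼ = -51*6² + ¼ = -51*36 + ¼ = -1836 + ¼ = -7343/4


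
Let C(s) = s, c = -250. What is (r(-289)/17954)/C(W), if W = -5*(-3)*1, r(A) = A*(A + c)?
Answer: 155771/269310 ≈ 0.57841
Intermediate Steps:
r(A) = A*(-250 + A) (r(A) = A*(A - 250) = A*(-250 + A))
W = 15 (W = 15*1 = 15)
(r(-289)/17954)/C(W) = (-289*(-250 - 289)/17954)/15 = (-289*(-539)*(1/17954))*(1/15) = (155771*(1/17954))*(1/15) = (155771/17954)*(1/15) = 155771/269310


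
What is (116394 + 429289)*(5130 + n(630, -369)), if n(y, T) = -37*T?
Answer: 10249563789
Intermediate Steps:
(116394 + 429289)*(5130 + n(630, -369)) = (116394 + 429289)*(5130 - 37*(-369)) = 545683*(5130 + 13653) = 545683*18783 = 10249563789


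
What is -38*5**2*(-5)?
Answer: 4750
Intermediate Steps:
-38*5**2*(-5) = -38*25*(-5) = -950*(-5) = 4750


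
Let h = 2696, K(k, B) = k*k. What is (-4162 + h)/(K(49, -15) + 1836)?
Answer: -1466/4237 ≈ -0.34600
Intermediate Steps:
K(k, B) = k**2
(-4162 + h)/(K(49, -15) + 1836) = (-4162 + 2696)/(49**2 + 1836) = -1466/(2401 + 1836) = -1466/4237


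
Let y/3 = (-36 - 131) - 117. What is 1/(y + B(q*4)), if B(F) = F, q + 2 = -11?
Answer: -1/904 ≈ -0.0011062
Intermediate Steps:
q = -13 (q = -2 - 11 = -13)
y = -852 (y = 3*((-36 - 131) - 117) = 3*(-167 - 117) = 3*(-284) = -852)
1/(y + B(q*4)) = 1/(-852 - 13*4) = 1/(-852 - 52) = 1/(-904) = -1/904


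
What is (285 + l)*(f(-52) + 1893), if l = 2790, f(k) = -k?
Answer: 5980875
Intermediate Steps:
(285 + l)*(f(-52) + 1893) = (285 + 2790)*(-1*(-52) + 1893) = 3075*(52 + 1893) = 3075*1945 = 5980875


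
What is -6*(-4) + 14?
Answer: 38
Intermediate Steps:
-6*(-4) + 14 = -2*(-12) + 14 = 24 + 14 = 38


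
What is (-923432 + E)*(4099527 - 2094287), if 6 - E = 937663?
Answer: -3731930106360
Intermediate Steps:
E = -937657 (E = 6 - 1*937663 = 6 - 937663 = -937657)
(-923432 + E)*(4099527 - 2094287) = (-923432 - 937657)*(4099527 - 2094287) = -1861089*2005240 = -3731930106360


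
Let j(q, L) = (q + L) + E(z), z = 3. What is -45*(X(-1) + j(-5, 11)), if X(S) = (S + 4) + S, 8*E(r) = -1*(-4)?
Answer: -765/2 ≈ -382.50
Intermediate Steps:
E(r) = 1/2 (E(r) = (-1*(-4))/8 = (1/8)*4 = 1/2)
X(S) = 4 + 2*S (X(S) = (4 + S) + S = 4 + 2*S)
j(q, L) = 1/2 + L + q (j(q, L) = (q + L) + 1/2 = (L + q) + 1/2 = 1/2 + L + q)
-45*(X(-1) + j(-5, 11)) = -45*((4 + 2*(-1)) + (1/2 + 11 - 5)) = -45*((4 - 2) + 13/2) = -45*(2 + 13/2) = -45*17/2 = -765/2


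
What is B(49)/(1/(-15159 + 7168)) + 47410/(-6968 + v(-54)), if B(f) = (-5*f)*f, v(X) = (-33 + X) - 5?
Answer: 67727955489/706 ≈ 9.5932e+7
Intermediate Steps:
v(X) = -38 + X
B(f) = -5*f**2
B(49)/(1/(-15159 + 7168)) + 47410/(-6968 + v(-54)) = (-5*49**2)/(1/(-15159 + 7168)) + 47410/(-6968 + (-38 - 54)) = (-5*2401)/(1/(-7991)) + 47410/(-6968 - 92) = -12005/(-1/7991) + 47410/(-7060) = -12005*(-7991) + 47410*(-1/7060) = 95931955 - 4741/706 = 67727955489/706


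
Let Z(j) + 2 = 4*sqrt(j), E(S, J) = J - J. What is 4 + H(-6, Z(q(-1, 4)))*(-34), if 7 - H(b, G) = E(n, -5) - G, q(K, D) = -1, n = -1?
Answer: -166 - 136*I ≈ -166.0 - 136.0*I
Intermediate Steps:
E(S, J) = 0
Z(j) = -2 + 4*sqrt(j)
H(b, G) = 7 + G (H(b, G) = 7 - (0 - G) = 7 - (-1)*G = 7 + G)
4 + H(-6, Z(q(-1, 4)))*(-34) = 4 + (7 + (-2 + 4*sqrt(-1)))*(-34) = 4 + (7 + (-2 + 4*I))*(-34) = 4 + (5 + 4*I)*(-34) = 4 + (-170 - 136*I) = -166 - 136*I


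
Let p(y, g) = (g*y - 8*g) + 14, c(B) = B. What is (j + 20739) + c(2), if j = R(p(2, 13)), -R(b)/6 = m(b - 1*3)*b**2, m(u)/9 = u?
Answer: 14840069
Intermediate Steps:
m(u) = 9*u
p(y, g) = 14 - 8*g + g*y (p(y, g) = (-8*g + g*y) + 14 = 14 - 8*g + g*y)
R(b) = -6*b**2*(-27 + 9*b) (R(b) = -6*9*(b - 1*3)*b**2 = -6*9*(b - 3)*b**2 = -6*9*(-3 + b)*b**2 = -6*(-27 + 9*b)*b**2 = -6*b**2*(-27 + 9*b))
j = 14819328 (j = 54*(14 - 8*13 + 13*2)**2*(3 - (14 - 8*13 + 13*2)) = 54*(14 - 104 + 26)**2*(3 - (14 - 104 + 26)) = 54*(-64)**2*(3 - 1*(-64)) = 54*4096*(3 + 64) = 54*4096*67 = 14819328)
(j + 20739) + c(2) = (14819328 + 20739) + 2 = 14840067 + 2 = 14840069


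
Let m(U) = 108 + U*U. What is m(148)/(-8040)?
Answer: -5503/2010 ≈ -2.7378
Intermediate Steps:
m(U) = 108 + U²
m(148)/(-8040) = (108 + 148²)/(-8040) = (108 + 21904)*(-1/8040) = 22012*(-1/8040) = -5503/2010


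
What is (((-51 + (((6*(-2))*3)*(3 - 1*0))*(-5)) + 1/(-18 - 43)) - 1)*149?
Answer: 4435283/61 ≈ 72710.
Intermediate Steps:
(((-51 + (((6*(-2))*3)*(3 - 1*0))*(-5)) + 1/(-18 - 43)) - 1)*149 = (((-51 + ((-12*3)*(3 + 0))*(-5)) + 1/(-61)) - 1)*149 = (((-51 - 36*3*(-5)) - 1/61) - 1)*149 = (((-51 - 108*(-5)) - 1/61) - 1)*149 = (((-51 + 540) - 1/61) - 1)*149 = ((489 - 1/61) - 1)*149 = (29828/61 - 1)*149 = (29767/61)*149 = 4435283/61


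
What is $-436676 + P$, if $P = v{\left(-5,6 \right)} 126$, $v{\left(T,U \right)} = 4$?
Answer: $-436172$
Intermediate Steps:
$P = 504$ ($P = 4 \cdot 126 = 504$)
$-436676 + P = -436676 + 504 = -436172$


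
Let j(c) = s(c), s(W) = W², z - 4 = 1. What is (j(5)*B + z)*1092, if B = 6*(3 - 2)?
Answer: 169260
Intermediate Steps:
z = 5 (z = 4 + 1 = 5)
B = 6 (B = 6*1 = 6)
j(c) = c²
(j(5)*B + z)*1092 = (5²*6 + 5)*1092 = (25*6 + 5)*1092 = (150 + 5)*1092 = 155*1092 = 169260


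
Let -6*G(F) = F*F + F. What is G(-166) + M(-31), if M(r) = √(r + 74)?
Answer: -4565 + √43 ≈ -4558.4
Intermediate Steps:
M(r) = √(74 + r)
G(F) = -F/6 - F²/6 (G(F) = -(F*F + F)/6 = -(F² + F)/6 = -(F + F²)/6 = -F/6 - F²/6)
G(-166) + M(-31) = -⅙*(-166)*(1 - 166) + √(74 - 31) = -⅙*(-166)*(-165) + √43 = -4565 + √43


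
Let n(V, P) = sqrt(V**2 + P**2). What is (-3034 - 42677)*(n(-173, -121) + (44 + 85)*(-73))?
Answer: 430460487 - 45711*sqrt(44570) ≈ 4.2081e+8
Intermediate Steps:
n(V, P) = sqrt(P**2 + V**2)
(-3034 - 42677)*(n(-173, -121) + (44 + 85)*(-73)) = (-3034 - 42677)*(sqrt((-121)**2 + (-173)**2) + (44 + 85)*(-73)) = -45711*(sqrt(14641 + 29929) + 129*(-73)) = -45711*(sqrt(44570) - 9417) = -45711*(-9417 + sqrt(44570)) = 430460487 - 45711*sqrt(44570)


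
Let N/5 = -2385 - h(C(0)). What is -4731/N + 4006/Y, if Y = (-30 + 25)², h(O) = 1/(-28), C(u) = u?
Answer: 268179014/1669475 ≈ 160.64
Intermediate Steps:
h(O) = -1/28
Y = 25 (Y = (-5)² = 25)
N = -333895/28 (N = 5*(-2385 - 1*(-1/28)) = 5*(-2385 + 1/28) = 5*(-66779/28) = -333895/28 ≈ -11925.)
-4731/N + 4006/Y = -4731/(-333895/28) + 4006/25 = -4731*(-28/333895) + 4006*(1/25) = 132468/333895 + 4006/25 = 268179014/1669475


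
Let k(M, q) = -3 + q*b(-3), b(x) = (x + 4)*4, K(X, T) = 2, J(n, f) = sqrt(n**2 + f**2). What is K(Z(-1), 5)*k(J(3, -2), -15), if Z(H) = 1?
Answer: -126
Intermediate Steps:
J(n, f) = sqrt(f**2 + n**2)
b(x) = 16 + 4*x (b(x) = (4 + x)*4 = 16 + 4*x)
k(M, q) = -3 + 4*q (k(M, q) = -3 + q*(16 + 4*(-3)) = -3 + q*(16 - 12) = -3 + q*4 = -3 + 4*q)
K(Z(-1), 5)*k(J(3, -2), -15) = 2*(-3 + 4*(-15)) = 2*(-3 - 60) = 2*(-63) = -126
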